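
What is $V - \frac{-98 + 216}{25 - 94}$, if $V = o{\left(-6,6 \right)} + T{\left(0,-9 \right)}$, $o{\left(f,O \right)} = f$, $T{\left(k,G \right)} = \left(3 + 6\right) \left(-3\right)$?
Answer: $- \frac{2159}{69} \approx -31.29$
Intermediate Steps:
$T{\left(k,G \right)} = -27$ ($T{\left(k,G \right)} = 9 \left(-3\right) = -27$)
$V = -33$ ($V = -6 - 27 = -33$)
$V - \frac{-98 + 216}{25 - 94} = -33 - \frac{-98 + 216}{25 - 94} = -33 - \frac{118}{-69} = -33 - 118 \left(- \frac{1}{69}\right) = -33 - - \frac{118}{69} = -33 + \frac{118}{69} = - \frac{2159}{69}$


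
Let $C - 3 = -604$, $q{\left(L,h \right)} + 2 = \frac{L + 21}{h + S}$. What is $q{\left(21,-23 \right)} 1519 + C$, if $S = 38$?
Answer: $\frac{3071}{5} \approx 614.2$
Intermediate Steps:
$q{\left(L,h \right)} = -2 + \frac{21 + L}{38 + h}$ ($q{\left(L,h \right)} = -2 + \frac{L + 21}{h + 38} = -2 + \frac{21 + L}{38 + h}$)
$C = -601$ ($C = 3 - 604 = -601$)
$q{\left(21,-23 \right)} 1519 + C = \frac{-55 + 21 - -46}{38 - 23} \cdot 1519 - 601 = \frac{-55 + 21 + 46}{15} \cdot 1519 - 601 = \frac{1}{15} \cdot 12 \cdot 1519 - 601 = \frac{4}{5} \cdot 1519 - 601 = \frac{6076}{5} - 601 = \frac{3071}{5}$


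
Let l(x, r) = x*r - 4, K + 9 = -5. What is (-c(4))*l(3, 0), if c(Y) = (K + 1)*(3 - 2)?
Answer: -52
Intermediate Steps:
K = -14 (K = -9 - 5 = -14)
l(x, r) = -4 + r*x (l(x, r) = r*x - 4 = -4 + r*x)
c(Y) = -13 (c(Y) = (-14 + 1)*(3 - 2) = -13*1 = -13)
(-c(4))*l(3, 0) = (-1*(-13))*(-4 + 0*3) = 13*(-4 + 0) = 13*(-4) = -52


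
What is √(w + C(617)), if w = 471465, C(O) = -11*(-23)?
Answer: √471718 ≈ 686.82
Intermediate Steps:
C(O) = 253
√(w + C(617)) = √(471465 + 253) = √471718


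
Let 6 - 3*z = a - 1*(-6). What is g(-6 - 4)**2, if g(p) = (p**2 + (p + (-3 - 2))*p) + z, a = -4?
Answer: 568516/9 ≈ 63168.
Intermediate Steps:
z = 4/3 (z = 2 - (-4 - 1*(-6))/3 = 2 - (-4 + 6)/3 = 2 - 1/3*2 = 2 - 2/3 = 4/3 ≈ 1.3333)
g(p) = 4/3 + p**2 + p*(-5 + p) (g(p) = (p**2 + (p + (-3 - 2))*p) + 4/3 = (p**2 + (p - 5)*p) + 4/3 = (p**2 + (-5 + p)*p) + 4/3 = (p**2 + p*(-5 + p)) + 4/3 = 4/3 + p**2 + p*(-5 + p))
g(-6 - 4)**2 = (4/3 - 5*(-6 - 4) + 2*(-6 - 4)**2)**2 = (4/3 - 5*(-10) + 2*(-10)**2)**2 = (4/3 + 50 + 2*100)**2 = (4/3 + 50 + 200)**2 = (754/3)**2 = 568516/9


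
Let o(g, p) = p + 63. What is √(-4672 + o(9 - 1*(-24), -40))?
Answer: I*√4649 ≈ 68.184*I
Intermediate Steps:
o(g, p) = 63 + p
√(-4672 + o(9 - 1*(-24), -40)) = √(-4672 + (63 - 40)) = √(-4672 + 23) = √(-4649) = I*√4649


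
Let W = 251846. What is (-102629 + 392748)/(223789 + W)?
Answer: 290119/475635 ≈ 0.60996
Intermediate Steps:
(-102629 + 392748)/(223789 + W) = (-102629 + 392748)/(223789 + 251846) = 290119/475635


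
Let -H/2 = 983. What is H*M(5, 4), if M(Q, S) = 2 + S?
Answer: -11796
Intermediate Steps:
H = -1966 (H = -2*983 = -1966)
H*M(5, 4) = -1966*(2 + 4) = -1966*6 = -11796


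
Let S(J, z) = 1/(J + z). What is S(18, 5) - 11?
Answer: -252/23 ≈ -10.957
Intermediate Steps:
S(18, 5) - 11 = 1/(18 + 5) - 11 = 1/23 - 11 = -252/23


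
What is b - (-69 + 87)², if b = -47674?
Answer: -47998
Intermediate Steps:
b - (-69 + 87)² = -47674 - (-69 + 87)² = -47674 - 1*18² = -47674 - 1*324 = -47674 - 324 = -47998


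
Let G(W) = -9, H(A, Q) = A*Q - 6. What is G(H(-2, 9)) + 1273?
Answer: 1264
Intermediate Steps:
H(A, Q) = -6 + A*Q
G(H(-2, 9)) + 1273 = -9 + 1273 = 1264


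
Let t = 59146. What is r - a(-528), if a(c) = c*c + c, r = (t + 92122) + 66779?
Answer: -60209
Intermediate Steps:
r = 218047 (r = (59146 + 92122) + 66779 = 151268 + 66779 = 218047)
a(c) = c + c² (a(c) = c² + c = c + c²)
r - a(-528) = 218047 - (-528)*(1 - 528) = 218047 - (-528)*(-527) = 218047 - 1*278256 = 218047 - 278256 = -60209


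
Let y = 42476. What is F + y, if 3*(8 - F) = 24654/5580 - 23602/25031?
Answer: 2966852538641/69836490 ≈ 42483.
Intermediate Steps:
F = 477789401/69836490 (F = 8 - (24654/5580 - 23602/25031)/3 = 8 - (24654*(1/5580) - 23602*1/25031)/3 = 8 - (4109/930 - 23602/25031)/3 = 8 - ⅓*80902519/23278830 = 8 - 80902519/69836490 = 477789401/69836490 ≈ 6.8415)
F + y = 477789401/69836490 + 42476 = 2966852538641/69836490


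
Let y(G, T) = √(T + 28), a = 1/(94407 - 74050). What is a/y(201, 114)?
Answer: √142/2890694 ≈ 4.1223e-6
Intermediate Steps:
a = 1/20357 ≈ 4.9123e-5
y(G, T) = √(28 + T)
a/y(201, 114) = 1/(20357*(√(28 + 114))) = 1/(20357*(√142)) = (√142/142)/20357 = √142/2890694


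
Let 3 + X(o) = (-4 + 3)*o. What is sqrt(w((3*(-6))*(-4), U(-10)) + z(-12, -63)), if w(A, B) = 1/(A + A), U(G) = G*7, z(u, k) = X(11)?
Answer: I*sqrt(2015)/12 ≈ 3.7407*I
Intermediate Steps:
X(o) = -3 - o (X(o) = -3 + (-4 + 3)*o = -3 - o)
z(u, k) = -14 (z(u, k) = -3 - 1*11 = -3 - 11 = -14)
U(G) = 7*G
w(A, B) = 1/(2*A)
sqrt(w((3*(-6))*(-4), U(-10)) + z(-12, -63)) = sqrt(1/(2*(((3*(-6))*(-4)))) - 14) = sqrt(1/(2*((-18*(-4)))) - 14) = sqrt((1/2)/72 - 14) = sqrt((1/2)*(1/72) - 14) = sqrt(1/144 - 14) = sqrt(-2015/144) = I*sqrt(2015)/12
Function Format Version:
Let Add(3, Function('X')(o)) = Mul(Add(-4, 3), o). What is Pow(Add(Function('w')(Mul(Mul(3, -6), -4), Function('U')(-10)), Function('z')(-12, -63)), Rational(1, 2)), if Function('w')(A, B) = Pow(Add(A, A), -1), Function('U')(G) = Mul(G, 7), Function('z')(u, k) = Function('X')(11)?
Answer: Mul(Rational(1, 12), I, Pow(2015, Rational(1, 2))) ≈ Mul(3.7407, I)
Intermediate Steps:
Function('X')(o) = Add(-3, Mul(-1, o)) (Function('X')(o) = Add(-3, Mul(Add(-4, 3), o)) = Add(-3, Mul(-1, o)))
Function('z')(u, k) = -14 (Function('z')(u, k) = Add(-3, Mul(-1, 11)) = Add(-3, -11) = -14)
Function('U')(G) = Mul(7, G)
Function('w')(A, B) = Mul(Rational(1, 2), Pow(A, -1)) (Function('w')(A, B) = Pow(Mul(2, A), -1) = Mul(Rational(1, 2), Pow(A, -1)))
Pow(Add(Function('w')(Mul(Mul(3, -6), -4), Function('U')(-10)), Function('z')(-12, -63)), Rational(1, 2)) = Pow(Add(Mul(Rational(1, 2), Pow(Mul(Mul(3, -6), -4), -1)), -14), Rational(1, 2)) = Pow(Add(Mul(Rational(1, 2), Pow(Mul(-18, -4), -1)), -14), Rational(1, 2)) = Pow(Add(Mul(Rational(1, 2), Pow(72, -1)), -14), Rational(1, 2)) = Pow(Add(Mul(Rational(1, 2), Rational(1, 72)), -14), Rational(1, 2)) = Pow(Add(Rational(1, 144), -14), Rational(1, 2)) = Pow(Rational(-2015, 144), Rational(1, 2)) = Mul(Rational(1, 12), I, Pow(2015, Rational(1, 2)))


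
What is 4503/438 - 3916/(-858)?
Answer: 84527/5694 ≈ 14.845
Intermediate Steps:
4503/438 - 3916/(-858) = 4503*(1/438) - 3916*(-1/858) = 1501/146 + 178/39 = 84527/5694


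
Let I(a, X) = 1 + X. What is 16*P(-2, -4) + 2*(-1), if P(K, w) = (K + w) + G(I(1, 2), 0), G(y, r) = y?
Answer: -50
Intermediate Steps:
P(K, w) = 3 + K + w (P(K, w) = (K + w) + (1 + 2) = (K + w) + 3 = 3 + K + w)
16*P(-2, -4) + 2*(-1) = 16*(3 - 2 - 4) + 2*(-1) = 16*(-3) - 2 = -48 - 2 = -50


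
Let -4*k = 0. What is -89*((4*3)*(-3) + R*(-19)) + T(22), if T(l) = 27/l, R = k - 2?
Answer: -3889/22 ≈ -176.77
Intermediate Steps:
k = 0 (k = -1/4*0 = 0)
R = -2 (R = 0 - 2 = -2)
-89*((4*3)*(-3) + R*(-19)) + T(22) = -89*((4*3)*(-3) - 2*(-19)) + 27/22 = -89*(12*(-3) + 38) + 27*(1/22) = -89*(-36 + 38) + 27/22 = -89*2 + 27/22 = -178 + 27/22 = -3889/22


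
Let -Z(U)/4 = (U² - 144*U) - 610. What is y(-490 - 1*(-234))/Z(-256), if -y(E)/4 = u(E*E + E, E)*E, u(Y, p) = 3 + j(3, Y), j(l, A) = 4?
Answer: -896/50895 ≈ -0.017605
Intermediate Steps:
Z(U) = 2440 - 4*U² + 576*U (Z(U) = -4*((U² - 144*U) - 610) = -4*(-610 + U² - 144*U) = 2440 - 4*U² + 576*U)
u(Y, p) = 7 (u(Y, p) = 3 + 4 = 7)
y(E) = -28*E
y(-490 - 1*(-234))/Z(-256) = (-28*(-490 - 1*(-234)))/(2440 - 4*(-256)² + 576*(-256)) = (-28*(-490 + 234))/(2440 - 4*65536 - 147456) = (-28*(-256))/(2440 - 262144 - 147456) = 7168/(-407160) = 7168*(-1/407160) = -896/50895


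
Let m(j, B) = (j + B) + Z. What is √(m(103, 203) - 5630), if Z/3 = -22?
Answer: 7*I*√110 ≈ 73.417*I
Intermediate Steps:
Z = -66 (Z = 3*(-22) = -66)
m(j, B) = -66 + B + j (m(j, B) = (j + B) - 66 = (B + j) - 66 = -66 + B + j)
√(m(103, 203) - 5630) = √((-66 + 203 + 103) - 5630) = √(240 - 5630) = √(-5390) = 7*I*√110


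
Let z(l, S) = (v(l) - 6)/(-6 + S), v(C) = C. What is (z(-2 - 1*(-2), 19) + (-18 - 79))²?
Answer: 1605289/169 ≈ 9498.8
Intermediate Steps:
z(l, S) = (-6 + l)/(-6 + S) (z(l, S) = (l - 6)/(-6 + S) = (-6 + l)/(-6 + S))
(z(-2 - 1*(-2), 19) + (-18 - 79))² = ((-6 + (-2 - 1*(-2)))/(-6 + 19) + (-18 - 79))² = ((-6 + (-2 + 2))/13 - 97)² = ((-6 + 0)/13 - 97)² = ((1/13)*(-6) - 97)² = (-6/13 - 97)² = (-1267/13)² = 1605289/169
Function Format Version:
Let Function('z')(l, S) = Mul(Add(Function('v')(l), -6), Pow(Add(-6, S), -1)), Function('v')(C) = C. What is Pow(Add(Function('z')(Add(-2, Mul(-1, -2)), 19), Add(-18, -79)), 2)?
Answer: Rational(1605289, 169) ≈ 9498.8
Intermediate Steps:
Function('z')(l, S) = Mul(Pow(Add(-6, S), -1), Add(-6, l)) (Function('z')(l, S) = Mul(Add(l, -6), Pow(Add(-6, S), -1)) = Mul(Add(-6, l), Pow(Add(-6, S), -1)) = Mul(Pow(Add(-6, S), -1), Add(-6, l)))
Pow(Add(Function('z')(Add(-2, Mul(-1, -2)), 19), Add(-18, -79)), 2) = Pow(Add(Mul(Pow(Add(-6, 19), -1), Add(-6, Add(-2, Mul(-1, -2)))), Add(-18, -79)), 2) = Pow(Add(Mul(Pow(13, -1), Add(-6, Add(-2, 2))), -97), 2) = Pow(Add(Mul(Rational(1, 13), Add(-6, 0)), -97), 2) = Pow(Add(Mul(Rational(1, 13), -6), -97), 2) = Pow(Add(Rational(-6, 13), -97), 2) = Pow(Rational(-1267, 13), 2) = Rational(1605289, 169)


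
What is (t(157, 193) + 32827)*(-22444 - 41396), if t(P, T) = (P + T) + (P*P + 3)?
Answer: -3691803360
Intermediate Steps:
t(P, T) = 3 + P + T + P**2 (t(P, T) = (P + T) + (P**2 + 3) = (P + T) + (3 + P**2) = 3 + P + T + P**2)
(t(157, 193) + 32827)*(-22444 - 41396) = ((3 + 157 + 193 + 157**2) + 32827)*(-22444 - 41396) = ((3 + 157 + 193 + 24649) + 32827)*(-63840) = (25002 + 32827)*(-63840) = 57829*(-63840) = -3691803360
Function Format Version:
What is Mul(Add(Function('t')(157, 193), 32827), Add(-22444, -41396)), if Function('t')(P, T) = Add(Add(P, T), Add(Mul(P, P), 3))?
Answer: -3691803360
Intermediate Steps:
Function('t')(P, T) = Add(3, P, T, Pow(P, 2)) (Function('t')(P, T) = Add(Add(P, T), Add(Pow(P, 2), 3)) = Add(Add(P, T), Add(3, Pow(P, 2))) = Add(3, P, T, Pow(P, 2)))
Mul(Add(Function('t')(157, 193), 32827), Add(-22444, -41396)) = Mul(Add(Add(3, 157, 193, Pow(157, 2)), 32827), Add(-22444, -41396)) = Mul(Add(Add(3, 157, 193, 24649), 32827), -63840) = Mul(Add(25002, 32827), -63840) = Mul(57829, -63840) = -3691803360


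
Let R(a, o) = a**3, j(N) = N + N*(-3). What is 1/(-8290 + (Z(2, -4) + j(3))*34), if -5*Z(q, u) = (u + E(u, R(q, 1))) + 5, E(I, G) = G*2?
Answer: -5/43048 ≈ -0.00011615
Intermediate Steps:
j(N) = -2*N (j(N) = N - 3*N = -2*N)
E(I, G) = 2*G
Z(q, u) = -1 - 2*q**3/5 - u/5 (Z(q, u) = -((u + 2*q**3) + 5)/5 = -(5 + u + 2*q**3)/5 = -1 - 2*q**3/5 - u/5)
1/(-8290 + (Z(2, -4) + j(3))*34) = 1/(-8290 + ((-1 - 2/5*2**3 - 1/5*(-4)) - 2*3)*34) = 1/(-8290 + ((-1 - 2/5*8 + 4/5) - 6)*34) = 1/(-8290 + ((-1 - 16/5 + 4/5) - 6)*34) = 1/(-8290 + (-17/5 - 6)*34) = 1/(-8290 - 47/5*34) = 1/(-8290 - 1598/5) = 1/(-43048/5) = -5/43048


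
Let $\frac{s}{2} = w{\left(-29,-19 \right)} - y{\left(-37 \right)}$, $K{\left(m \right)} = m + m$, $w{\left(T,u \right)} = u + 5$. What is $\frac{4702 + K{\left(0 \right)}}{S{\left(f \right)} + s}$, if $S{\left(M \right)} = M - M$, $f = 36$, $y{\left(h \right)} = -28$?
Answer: $\frac{2351}{14} \approx 167.93$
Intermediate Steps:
$w{\left(T,u \right)} = 5 + u$
$K{\left(m \right)} = 2 m$
$s = 28$ ($s = 2 \left(\left(5 - 19\right) - -28\right) = 2 \left(-14 + 28\right) = 2 \cdot 14 = 28$)
$S{\left(M \right)} = 0$
$\frac{4702 + K{\left(0 \right)}}{S{\left(f \right)} + s} = \frac{4702 + 2 \cdot 0}{0 + 28} = \frac{4702 + 0}{28} = 4702 \cdot \frac{1}{28} = \frac{2351}{14}$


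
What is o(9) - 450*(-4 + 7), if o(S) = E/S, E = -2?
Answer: -12152/9 ≈ -1350.2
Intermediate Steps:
o(S) = -2/S
o(9) - 450*(-4 + 7) = -2/9 - 450*(-4 + 7) = -2*1/9 - 450*3 = -2/9 - 150*9 = -2/9 - 1350 = -12152/9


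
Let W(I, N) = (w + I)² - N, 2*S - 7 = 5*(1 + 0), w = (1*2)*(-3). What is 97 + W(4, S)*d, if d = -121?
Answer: 339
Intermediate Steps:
w = -6 (w = 2*(-3) = -6)
S = 6 (S = 7/2 + (5*(1 + 0))/2 = 7/2 + (5*1)/2 = 7/2 + (½)*5 = 7/2 + 5/2 = 6)
W(I, N) = (-6 + I)² - N
97 + W(4, S)*d = 97 + ((-6 + 4)² - 1*6)*(-121) = 97 + ((-2)² - 6)*(-121) = 97 + (4 - 6)*(-121) = 97 - 2*(-121) = 97 + 242 = 339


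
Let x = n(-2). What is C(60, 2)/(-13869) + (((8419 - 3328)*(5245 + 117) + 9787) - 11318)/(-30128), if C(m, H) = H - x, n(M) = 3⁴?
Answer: -378571544047/417845232 ≈ -906.01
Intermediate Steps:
n(M) = 81
x = 81
C(m, H) = -81 + H (C(m, H) = H - 1*81 = H - 81 = -81 + H)
C(60, 2)/(-13869) + (((8419 - 3328)*(5245 + 117) + 9787) - 11318)/(-30128) = (-81 + 2)/(-13869) + (((8419 - 3328)*(5245 + 117) + 9787) - 11318)/(-30128) = -79*(-1/13869) + ((5091*5362 + 9787) - 11318)*(-1/30128) = 79/13869 + ((27297942 + 9787) - 11318)*(-1/30128) = 79/13869 + (27307729 - 11318)*(-1/30128) = 79/13869 + 27296411*(-1/30128) = 79/13869 - 27296411/30128 = -378571544047/417845232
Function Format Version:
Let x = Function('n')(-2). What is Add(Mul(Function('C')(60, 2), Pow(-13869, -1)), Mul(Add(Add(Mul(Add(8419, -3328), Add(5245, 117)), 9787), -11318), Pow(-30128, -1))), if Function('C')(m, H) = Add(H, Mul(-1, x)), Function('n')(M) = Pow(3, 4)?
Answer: Rational(-378571544047, 417845232) ≈ -906.01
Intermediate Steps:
Function('n')(M) = 81
x = 81
Function('C')(m, H) = Add(-81, H) (Function('C')(m, H) = Add(H, Mul(-1, 81)) = Add(H, -81) = Add(-81, H))
Add(Mul(Function('C')(60, 2), Pow(-13869, -1)), Mul(Add(Add(Mul(Add(8419, -3328), Add(5245, 117)), 9787), -11318), Pow(-30128, -1))) = Add(Mul(Add(-81, 2), Pow(-13869, -1)), Mul(Add(Add(Mul(Add(8419, -3328), Add(5245, 117)), 9787), -11318), Pow(-30128, -1))) = Add(Mul(-79, Rational(-1, 13869)), Mul(Add(Add(Mul(5091, 5362), 9787), -11318), Rational(-1, 30128))) = Add(Rational(79, 13869), Mul(Add(Add(27297942, 9787), -11318), Rational(-1, 30128))) = Add(Rational(79, 13869), Mul(Add(27307729, -11318), Rational(-1, 30128))) = Add(Rational(79, 13869), Mul(27296411, Rational(-1, 30128))) = Add(Rational(79, 13869), Rational(-27296411, 30128)) = Rational(-378571544047, 417845232)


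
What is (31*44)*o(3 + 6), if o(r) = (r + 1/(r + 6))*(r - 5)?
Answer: 742016/15 ≈ 49468.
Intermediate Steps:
o(r) = (-5 + r)*(r + 1/(6 + r)) (o(r) = (r + 1/(6 + r))*(-5 + r) = (-5 + r)*(r + 1/(6 + r)))
(31*44)*o(3 + 6) = (31*44)*((-5 + (3 + 6)² + (3 + 6)³ - 29*(3 + 6))/(6 + (3 + 6))) = 1364*((-5 + 9² + 9³ - 29*9)/(6 + 9)) = 1364*((-5 + 81 + 729 - 261)/15) = 1364*((1/15)*544) = 1364*(544/15) = 742016/15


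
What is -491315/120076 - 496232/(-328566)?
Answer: -4629265939/1793313228 ≈ -2.5814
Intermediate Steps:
-491315/120076 - 496232/(-328566) = -491315*1/120076 - 496232*(-1/328566) = -44665/10916 + 248116/164283 = -4629265939/1793313228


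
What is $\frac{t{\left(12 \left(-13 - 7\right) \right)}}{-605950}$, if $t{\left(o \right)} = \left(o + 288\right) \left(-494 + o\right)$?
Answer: $\frac{17616}{302975} \approx 0.058143$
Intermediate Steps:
$t{\left(o \right)} = \left(-494 + o\right) \left(288 + o\right)$ ($t{\left(o \right)} = \left(288 + o\right) \left(-494 + o\right) = \left(-494 + o\right) \left(288 + o\right)$)
$\frac{t{\left(12 \left(-13 - 7\right) \right)}}{-605950} = \frac{-142272 + \left(12 \left(-13 - 7\right)\right)^{2} - 206 \cdot 12 \left(-13 - 7\right)}{-605950} = \left(-142272 + \left(12 \left(-20\right)\right)^{2} - 206 \cdot 12 \left(-20\right)\right) \left(- \frac{1}{605950}\right) = \left(-142272 + \left(-240\right)^{2} - -49440\right) \left(- \frac{1}{605950}\right) = \left(-142272 + 57600 + 49440\right) \left(- \frac{1}{605950}\right) = \left(-35232\right) \left(- \frac{1}{605950}\right) = \frac{17616}{302975}$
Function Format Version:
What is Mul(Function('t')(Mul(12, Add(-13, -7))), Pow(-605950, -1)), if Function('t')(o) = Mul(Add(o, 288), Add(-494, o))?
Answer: Rational(17616, 302975) ≈ 0.058143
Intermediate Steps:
Function('t')(o) = Mul(Add(-494, o), Add(288, o)) (Function('t')(o) = Mul(Add(288, o), Add(-494, o)) = Mul(Add(-494, o), Add(288, o)))
Mul(Function('t')(Mul(12, Add(-13, -7))), Pow(-605950, -1)) = Mul(Add(-142272, Pow(Mul(12, Add(-13, -7)), 2), Mul(-206, Mul(12, Add(-13, -7)))), Pow(-605950, -1)) = Mul(Add(-142272, Pow(Mul(12, -20), 2), Mul(-206, Mul(12, -20))), Rational(-1, 605950)) = Mul(Add(-142272, Pow(-240, 2), Mul(-206, -240)), Rational(-1, 605950)) = Mul(Add(-142272, 57600, 49440), Rational(-1, 605950)) = Mul(-35232, Rational(-1, 605950)) = Rational(17616, 302975)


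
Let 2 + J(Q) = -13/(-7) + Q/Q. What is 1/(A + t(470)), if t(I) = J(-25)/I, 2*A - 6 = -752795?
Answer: -3290/1238337899 ≈ -2.6568e-6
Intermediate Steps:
A = -752789/2 (A = 3 + (½)*(-752795) = 3 - 752795/2 = -752789/2 ≈ -3.7639e+5)
J(Q) = 6/7 (J(Q) = -2 + (-13/(-7) + Q/Q) = -2 + (-13*(-⅐) + 1) = -2 + (13/7 + 1) = -2 + 20/7 = 6/7)
t(I) = 6/(7*I)
1/(A + t(470)) = 1/(-752789/2 + (6/7)/470) = 1/(-752789/2 + (6/7)*(1/470)) = 1/(-752789/2 + 3/1645) = 1/(-1238337899/3290) = -3290/1238337899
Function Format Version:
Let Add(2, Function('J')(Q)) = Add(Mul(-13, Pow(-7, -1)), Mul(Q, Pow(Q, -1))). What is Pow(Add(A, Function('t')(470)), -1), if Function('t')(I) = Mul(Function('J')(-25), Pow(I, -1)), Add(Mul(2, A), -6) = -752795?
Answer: Rational(-3290, 1238337899) ≈ -2.6568e-6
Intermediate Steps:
A = Rational(-752789, 2) (A = Add(3, Mul(Rational(1, 2), -752795)) = Add(3, Rational(-752795, 2)) = Rational(-752789, 2) ≈ -3.7639e+5)
Function('J')(Q) = Rational(6, 7) (Function('J')(Q) = Add(-2, Add(Mul(-13, Pow(-7, -1)), Mul(Q, Pow(Q, -1)))) = Add(-2, Add(Mul(-13, Rational(-1, 7)), 1)) = Add(-2, Add(Rational(13, 7), 1)) = Add(-2, Rational(20, 7)) = Rational(6, 7))
Function('t')(I) = Mul(Rational(6, 7), Pow(I, -1))
Pow(Add(A, Function('t')(470)), -1) = Pow(Add(Rational(-752789, 2), Mul(Rational(6, 7), Pow(470, -1))), -1) = Pow(Add(Rational(-752789, 2), Mul(Rational(6, 7), Rational(1, 470))), -1) = Pow(Add(Rational(-752789, 2), Rational(3, 1645)), -1) = Pow(Rational(-1238337899, 3290), -1) = Rational(-3290, 1238337899)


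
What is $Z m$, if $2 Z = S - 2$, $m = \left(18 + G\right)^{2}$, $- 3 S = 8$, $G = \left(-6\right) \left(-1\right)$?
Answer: $-1344$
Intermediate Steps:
$G = 6$
$S = - \frac{8}{3}$ ($S = \left(- \frac{1}{3}\right) 8 = - \frac{8}{3} \approx -2.6667$)
$m = 576$ ($m = \left(18 + 6\right)^{2} = 24^{2} = 576$)
$Z = - \frac{7}{3}$ ($Z = \frac{- \frac{8}{3} - 2}{2} = \frac{1}{2} \left(- \frac{14}{3}\right) = - \frac{7}{3} \approx -2.3333$)
$Z m = \left(- \frac{7}{3}\right) 576 = -1344$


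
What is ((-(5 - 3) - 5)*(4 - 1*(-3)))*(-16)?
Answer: 784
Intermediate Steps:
((-(5 - 3) - 5)*(4 - 1*(-3)))*(-16) = ((-1*2 - 5)*(4 + 3))*(-16) = ((-2 - 5)*7)*(-16) = -7*7*(-16) = -49*(-16) = 784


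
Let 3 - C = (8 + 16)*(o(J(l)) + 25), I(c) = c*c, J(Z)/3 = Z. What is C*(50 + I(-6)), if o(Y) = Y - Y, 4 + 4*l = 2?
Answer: -51342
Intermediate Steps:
l = -1/2 (l = -1 + (1/4)*2 = -1 + 1/2 = -1/2 ≈ -0.50000)
J(Z) = 3*Z
o(Y) = 0
I(c) = c**2
C = -597 (C = 3 - (8 + 16)*(0 + 25) = 3 - 24*25 = 3 - 1*600 = 3 - 600 = -597)
C*(50 + I(-6)) = -597*(50 + (-6)**2) = -597*(50 + 36) = -597*86 = -51342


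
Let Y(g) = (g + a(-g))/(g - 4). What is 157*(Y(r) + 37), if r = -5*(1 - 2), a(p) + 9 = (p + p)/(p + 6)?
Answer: 3611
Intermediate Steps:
a(p) = -9 + 2*p/(6 + p) (a(p) = -9 + (p + p)/(p + 6) = -9 + (2*p)/(6 + p) = -9 + 2*p/(6 + p))
r = 5 (r = -5*(-1) = 5)
Y(g) = (g + (-54 + 7*g)/(6 - g))/(-4 + g) (Y(g) = (g + (-54 - (-7)*g)/(6 - g))/(g - 4) = (g + (-54 + 7*g)/(6 - g))/(-4 + g))
157*(Y(r) + 37) = 157*((54 - 7*5 + 5*(-6 + 5))/((-6 + 5)*(-4 + 5)) + 37) = 157*((54 - 35 + 5*(-1))/(-1*1) + 37) = 157*(-1*1*(54 - 35 - 5) + 37) = 157*(-1*1*14 + 37) = 157*(-14 + 37) = 157*23 = 3611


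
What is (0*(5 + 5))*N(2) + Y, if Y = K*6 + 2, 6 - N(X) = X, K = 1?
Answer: 8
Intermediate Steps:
N(X) = 6 - X
Y = 8 (Y = 1*6 + 2 = 6 + 2 = 8)
(0*(5 + 5))*N(2) + Y = (0*(5 + 5))*(6 - 1*2) + 8 = (0*10)*(6 - 2) + 8 = 0*4 + 8 = 0 + 8 = 8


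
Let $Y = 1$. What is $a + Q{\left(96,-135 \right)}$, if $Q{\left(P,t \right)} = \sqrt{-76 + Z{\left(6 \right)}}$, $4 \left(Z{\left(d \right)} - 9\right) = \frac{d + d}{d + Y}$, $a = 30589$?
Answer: $30589 + \frac{i \sqrt{3262}}{7} \approx 30589.0 + 8.1591 i$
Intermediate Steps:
$Z{\left(d \right)} = 9 + \frac{d}{2 \left(1 + d\right)}$ ($Z{\left(d \right)} = 9 + \frac{\left(d + d\right) \frac{1}{d + 1}}{4} = 9 + \frac{2 d \frac{1}{1 + d}}{4} = 9 + \frac{d}{2 \left(1 + d\right)}$)
$Q{\left(P,t \right)} = \frac{i \sqrt{3262}}{7}$ ($Q{\left(P,t \right)} = \sqrt{-76 + \frac{18 + 19 \cdot 6}{2 \left(1 + 6\right)}} = \sqrt{-76 + \frac{18 + 114}{2 \cdot 7}} = \sqrt{-76 + \frac{1}{2} \cdot \frac{1}{7} \cdot 132} = \sqrt{-76 + \frac{66}{7}} = \sqrt{- \frac{466}{7}} = \frac{i \sqrt{3262}}{7}$)
$a + Q{\left(96,-135 \right)} = 30589 + \frac{i \sqrt{3262}}{7}$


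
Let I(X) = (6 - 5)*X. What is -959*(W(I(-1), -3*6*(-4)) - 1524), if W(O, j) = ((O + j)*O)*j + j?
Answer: 6294876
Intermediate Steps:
I(X) = X (I(X) = 1*X = X)
W(O, j) = j + O*j*(O + j) (W(O, j) = (O*(O + j))*j + j = O*j*(O + j) + j = j + O*j*(O + j))
-959*(W(I(-1), -3*6*(-4)) - 1524) = -959*((-3*6*(-4))*(1 + (-1)**2 - (-3*6)*(-4)) - 1524) = -959*((-18*(-4))*(1 + 1 - (-18)*(-4)) - 1524) = -959*(72*(1 + 1 - 1*72) - 1524) = -959*(72*(1 + 1 - 72) - 1524) = -959*(72*(-70) - 1524) = -959*(-5040 - 1524) = -959*(-6564) = 6294876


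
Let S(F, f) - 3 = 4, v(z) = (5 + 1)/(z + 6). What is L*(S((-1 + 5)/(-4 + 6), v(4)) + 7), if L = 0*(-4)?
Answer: 0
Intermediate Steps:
v(z) = 6/(6 + z)
S(F, f) = 7 (S(F, f) = 3 + 4 = 7)
L = 0
L*(S((-1 + 5)/(-4 + 6), v(4)) + 7) = 0*(7 + 7) = 0*14 = 0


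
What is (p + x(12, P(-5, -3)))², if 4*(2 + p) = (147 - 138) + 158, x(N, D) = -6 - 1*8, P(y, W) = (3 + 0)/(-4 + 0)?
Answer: 10609/16 ≈ 663.06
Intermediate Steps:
P(y, W) = -¾ (P(y, W) = 3/(-4) = 3*(-¼) = -¾)
x(N, D) = -14 (x(N, D) = -6 - 8 = -14)
p = 159/4 (p = -2 + ((147 - 138) + 158)/4 = -2 + (9 + 158)/4 = -2 + (¼)*167 = -2 + 167/4 = 159/4 ≈ 39.750)
(p + x(12, P(-5, -3)))² = (159/4 - 14)² = (103/4)² = 10609/16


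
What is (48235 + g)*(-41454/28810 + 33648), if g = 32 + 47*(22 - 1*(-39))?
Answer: 24783561310542/14405 ≈ 1.7205e+9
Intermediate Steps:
g = 2899 (g = 32 + 47*(22 + 39) = 32 + 47*61 = 32 + 2867 = 2899)
(48235 + g)*(-41454/28810 + 33648) = (48235 + 2899)*(-41454/28810 + 33648) = 51134*(-41454*1/28810 + 33648) = 51134*(-20727/14405 + 33648) = 51134*(484678713/14405) = 24783561310542/14405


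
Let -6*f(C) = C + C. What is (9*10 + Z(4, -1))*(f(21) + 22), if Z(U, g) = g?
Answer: 1335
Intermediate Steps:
f(C) = -C/3 (f(C) = -(C + C)/6 = -C/3)
(9*10 + Z(4, -1))*(f(21) + 22) = (9*10 - 1)*(-⅓*21 + 22) = (90 - 1)*(-7 + 22) = 89*15 = 1335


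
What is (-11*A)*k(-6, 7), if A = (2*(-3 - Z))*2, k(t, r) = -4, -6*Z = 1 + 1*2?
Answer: -440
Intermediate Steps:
Z = -½ (Z = -(1 + 1*2)/6 = -(1 + 2)/6 = -⅙*3 = -½ ≈ -0.50000)
A = -10 (A = (2*(-3 - 1*(-½)))*2 = (2*(-3 + ½))*2 = (2*(-5/2))*2 = -5*2 = -10)
(-11*A)*k(-6, 7) = -11*(-10)*(-4) = 110*(-4) = -440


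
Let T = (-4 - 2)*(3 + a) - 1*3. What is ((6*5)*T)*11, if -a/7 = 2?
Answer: 20790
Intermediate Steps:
a = -14 (a = -7*2 = -14)
T = 63 (T = (-4 - 2)*(3 - 14) - 1*3 = -6*(-11) - 3 = 66 - 3 = 63)
((6*5)*T)*11 = ((6*5)*63)*11 = (30*63)*11 = 1890*11 = 20790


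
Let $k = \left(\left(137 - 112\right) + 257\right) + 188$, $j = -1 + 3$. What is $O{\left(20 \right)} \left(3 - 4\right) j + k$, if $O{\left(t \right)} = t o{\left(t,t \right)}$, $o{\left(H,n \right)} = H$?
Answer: $-330$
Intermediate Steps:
$j = 2$
$k = 470$ ($k = \left(25 + 257\right) + 188 = 282 + 188 = 470$)
$O{\left(t \right)} = t^{2}$ ($O{\left(t \right)} = t t = t^{2}$)
$O{\left(20 \right)} \left(3 - 4\right) j + k = 20^{2} \left(3 - 4\right) 2 + 470 = 400 \left(\left(-1\right) 2\right) + 470 = 400 \left(-2\right) + 470 = -800 + 470 = -330$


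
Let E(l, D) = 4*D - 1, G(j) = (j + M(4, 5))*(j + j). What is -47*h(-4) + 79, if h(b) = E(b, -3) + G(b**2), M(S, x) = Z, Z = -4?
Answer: -17358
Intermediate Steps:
M(S, x) = -4
G(j) = 2*j*(-4 + j) (G(j) = (j - 4)*(j + j) = (-4 + j)*(2*j) = 2*j*(-4 + j))
E(l, D) = -1 + 4*D
h(b) = -13 + 2*b**2*(-4 + b**2) (h(b) = (-1 + 4*(-3)) + 2*b**2*(-4 + b**2) = (-1 - 12) + 2*b**2*(-4 + b**2) = -13 + 2*b**2*(-4 + b**2))
-47*h(-4) + 79 = -47*(-13 + 2*(-4)**2*(-4 + (-4)**2)) + 79 = -47*(-13 + 2*16*(-4 + 16)) + 79 = -47*(-13 + 2*16*12) + 79 = -47*(-13 + 384) + 79 = -47*371 + 79 = -17437 + 79 = -17358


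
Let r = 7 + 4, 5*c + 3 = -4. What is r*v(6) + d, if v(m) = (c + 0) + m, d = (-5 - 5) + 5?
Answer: 228/5 ≈ 45.600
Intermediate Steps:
d = -5 (d = -10 + 5 = -5)
c = -7/5 (c = -3/5 + (1/5)*(-4) = -3/5 - 4/5 = -7/5 ≈ -1.4000)
r = 11
v(m) = -7/5 + m (v(m) = (-7/5 + 0) + m = -7/5 + m)
r*v(6) + d = 11*(-7/5 + 6) - 5 = 11*(23/5) - 5 = 253/5 - 5 = 228/5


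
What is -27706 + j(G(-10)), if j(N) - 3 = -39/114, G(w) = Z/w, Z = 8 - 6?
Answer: -1052727/38 ≈ -27703.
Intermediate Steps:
Z = 2
G(w) = 2/w
j(N) = 101/38 (j(N) = 3 - 39/114 = 3 - 39*1/114 = 3 - 13/38 = 101/38)
-27706 + j(G(-10)) = -27706 + 101/38 = -1052727/38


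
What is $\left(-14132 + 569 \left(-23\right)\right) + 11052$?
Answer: $-16167$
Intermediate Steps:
$\left(-14132 + 569 \left(-23\right)\right) + 11052 = \left(-14132 - 13087\right) + 11052 = -27219 + 11052 = -16167$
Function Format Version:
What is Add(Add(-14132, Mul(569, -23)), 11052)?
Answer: -16167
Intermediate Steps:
Add(Add(-14132, Mul(569, -23)), 11052) = Add(Add(-14132, -13087), 11052) = Add(-27219, 11052) = -16167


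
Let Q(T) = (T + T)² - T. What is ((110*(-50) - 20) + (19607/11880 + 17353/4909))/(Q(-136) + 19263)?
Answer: -321618033997/5445995706360 ≈ -0.059056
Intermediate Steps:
Q(T) = -T + 4*T² (Q(T) = (2*T)² - T = 4*T² - T = -T + 4*T²)
((110*(-50) - 20) + (19607/11880 + 17353/4909))/(Q(-136) + 19263) = ((110*(-50) - 20) + (19607/11880 + 17353/4909))/(-136*(-1 + 4*(-136)) + 19263) = ((-5500 - 20) + (19607*(1/11880) + 17353*(1/4909)))/(-136*(-1 - 544) + 19263) = (-5520 + (19607/11880 + 17353/4909))/(-136*(-545) + 19263) = (-5520 + 302404403/58318920)/(74120 + 19263) = -321618033997/58318920/93383 = -321618033997/58318920*1/93383 = -321618033997/5445995706360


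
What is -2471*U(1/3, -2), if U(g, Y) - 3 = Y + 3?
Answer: -9884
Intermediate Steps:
U(g, Y) = 6 + Y (U(g, Y) = 3 + (Y + 3) = 3 + (3 + Y) = 6 + Y)
-2471*U(1/3, -2) = -2471*(6 - 2) = -2471*4 = -9884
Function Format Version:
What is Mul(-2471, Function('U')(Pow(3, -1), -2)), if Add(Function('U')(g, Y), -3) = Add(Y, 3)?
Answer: -9884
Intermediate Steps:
Function('U')(g, Y) = Add(6, Y) (Function('U')(g, Y) = Add(3, Add(Y, 3)) = Add(3, Add(3, Y)) = Add(6, Y))
Mul(-2471, Function('U')(Pow(3, -1), -2)) = Mul(-2471, Add(6, -2)) = Mul(-2471, 4) = -9884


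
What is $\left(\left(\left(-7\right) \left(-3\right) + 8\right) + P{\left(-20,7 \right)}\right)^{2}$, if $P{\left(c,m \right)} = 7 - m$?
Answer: $841$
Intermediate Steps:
$\left(\left(\left(-7\right) \left(-3\right) + 8\right) + P{\left(-20,7 \right)}\right)^{2} = \left(\left(\left(-7\right) \left(-3\right) + 8\right) + \left(7 - 7\right)\right)^{2} = \left(\left(21 + 8\right) + \left(7 - 7\right)\right)^{2} = \left(29 + 0\right)^{2} = 29^{2} = 841$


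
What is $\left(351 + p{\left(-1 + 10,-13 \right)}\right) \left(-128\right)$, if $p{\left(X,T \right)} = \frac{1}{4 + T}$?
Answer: $- \frac{404224}{9} \approx -44914.0$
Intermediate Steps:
$\left(351 + p{\left(-1 + 10,-13 \right)}\right) \left(-128\right) = \left(351 + \frac{1}{4 - 13}\right) \left(-128\right) = \left(351 + \frac{1}{-9}\right) \left(-128\right) = \left(351 - \frac{1}{9}\right) \left(-128\right) = \frac{3158}{9} \left(-128\right) = - \frac{404224}{9}$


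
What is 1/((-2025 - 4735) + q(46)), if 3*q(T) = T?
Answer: -3/20234 ≈ -0.00014827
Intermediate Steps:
q(T) = T/3
1/((-2025 - 4735) + q(46)) = 1/((-2025 - 4735) + (1/3)*46) = 1/(-6760 + 46/3) = 1/(-20234/3) = -3/20234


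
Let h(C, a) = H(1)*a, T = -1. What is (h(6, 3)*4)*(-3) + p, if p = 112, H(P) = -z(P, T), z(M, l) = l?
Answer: 76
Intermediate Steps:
H(P) = 1 (H(P) = -1*(-1) = 1)
h(C, a) = a (h(C, a) = 1*a = a)
(h(6, 3)*4)*(-3) + p = (3*4)*(-3) + 112 = 12*(-3) + 112 = -36 + 112 = 76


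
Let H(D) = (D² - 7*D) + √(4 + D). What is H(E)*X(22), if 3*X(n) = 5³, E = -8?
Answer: 5000 + 250*I/3 ≈ 5000.0 + 83.333*I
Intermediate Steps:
H(D) = D² + √(4 + D) - 7*D
X(n) = 125/3 (X(n) = (⅓)*5³ = (⅓)*125 = 125/3)
H(E)*X(22) = ((-8)² + √(4 - 8) - 7*(-8))*(125/3) = (64 + √(-4) + 56)*(125/3) = (64 + 2*I + 56)*(125/3) = (120 + 2*I)*(125/3) = 5000 + 250*I/3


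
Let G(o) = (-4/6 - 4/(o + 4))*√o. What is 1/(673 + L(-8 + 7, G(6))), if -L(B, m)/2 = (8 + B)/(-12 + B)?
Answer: 13/8763 ≈ 0.0014835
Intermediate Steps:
G(o) = √o*(-⅔ - 4/(4 + o)) (G(o) = (-4*⅙ - 4/(4 + o))*√o = (-⅔ - 4/(4 + o))*√o = √o*(-⅔ - 4/(4 + o)))
L(B, m) = -2*(8 + B)/(-12 + B)
1/(673 + L(-8 + 7, G(6))) = 1/(673 + 2*(-8 - (-8 + 7))/(-12 + (-8 + 7))) = 1/(673 + 2*(-8 - 1*(-1))/(-12 - 1)) = 1/(673 + 2*(-8 + 1)/(-13)) = 1/(673 + 2*(-1/13)*(-7)) = 1/(673 + 14/13) = 1/(8763/13) = 13/8763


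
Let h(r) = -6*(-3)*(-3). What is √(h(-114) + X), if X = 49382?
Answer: 4*√3083 ≈ 222.10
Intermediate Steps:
h(r) = -54 (h(r) = 18*(-3) = -54)
√(h(-114) + X) = √(-54 + 49382) = √49328 = 4*√3083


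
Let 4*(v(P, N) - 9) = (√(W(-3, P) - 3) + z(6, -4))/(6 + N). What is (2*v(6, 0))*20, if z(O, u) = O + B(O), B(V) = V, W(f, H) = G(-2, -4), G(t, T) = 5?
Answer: 380 + 5*√2/3 ≈ 382.36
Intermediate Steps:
W(f, H) = 5
z(O, u) = 2*O (z(O, u) = O + O = 2*O)
v(P, N) = 9 + (12 + √2)/(4*(6 + N)) (v(P, N) = 9 + ((√(5 - 3) + 2*6)/(6 + N))/4 = 9 + ((√2 + 12)/(6 + N))/4 = 9 + ((12 + √2)/(6 + N))/4 = 9 + (12 + √2)/(4*(6 + N)))
(2*v(6, 0))*20 = (2*((228 + √2 + 36*0)/(4*(6 + 0))))*20 = (2*((¼)*(228 + √2 + 0)/6))*20 = (2*((¼)*(⅙)*(228 + √2)))*20 = (2*(19/2 + √2/24))*20 = (19 + √2/12)*20 = 380 + 5*√2/3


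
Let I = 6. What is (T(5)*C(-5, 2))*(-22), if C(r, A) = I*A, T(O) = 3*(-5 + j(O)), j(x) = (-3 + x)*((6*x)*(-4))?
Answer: 194040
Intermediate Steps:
j(x) = -24*x*(-3 + x) (j(x) = (-3 + x)*(-24*x) = -24*x*(-3 + x))
T(O) = -15 + 72*O*(3 - O) (T(O) = 3*(-5 + 24*O*(3 - O)) = -15 + 72*O*(3 - O))
C(r, A) = 6*A
(T(5)*C(-5, 2))*(-22) = ((-15 - 72*5**2 + 216*5)*(6*2))*(-22) = ((-15 - 72*25 + 1080)*12)*(-22) = ((-15 - 1800 + 1080)*12)*(-22) = -735*12*(-22) = -8820*(-22) = 194040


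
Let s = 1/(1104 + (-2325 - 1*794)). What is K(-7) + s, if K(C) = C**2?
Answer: 98734/2015 ≈ 49.000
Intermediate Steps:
s = -1/2015 (s = 1/(1104 + (-2325 - 794)) = 1/(1104 - 3119) = 1/(-2015) = -1/2015 ≈ -0.00049628)
K(-7) + s = (-7)**2 - 1/2015 = 49 - 1/2015 = 98734/2015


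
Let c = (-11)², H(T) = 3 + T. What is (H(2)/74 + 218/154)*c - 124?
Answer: 28729/518 ≈ 55.461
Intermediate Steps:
c = 121
(H(2)/74 + 218/154)*c - 124 = ((3 + 2)/74 + 218/154)*121 - 124 = (5*(1/74) + 218*(1/154))*121 - 124 = (5/74 + 109/77)*121 - 124 = (8451/5698)*121 - 124 = 92961/518 - 124 = 28729/518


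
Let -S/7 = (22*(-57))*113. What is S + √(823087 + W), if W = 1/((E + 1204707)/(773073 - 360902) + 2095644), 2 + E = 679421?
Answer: 991914 + √24563910640626454783130777490/172753113450 ≈ 9.9282e+5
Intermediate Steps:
E = 679419 (E = -2 + 679421 = 679419)
W = 412171/863765567250 (W = 1/((679419 + 1204707)/(773073 - 360902) + 2095644) = 1/(1884126/412171 + 2095644) = 1/(863765567250/412171) = 412171/863765567250 ≈ 4.7718e-7)
S = 991914 (S = -7*22*(-57)*113 = -(-8778)*113 = -7*(-141702) = 991914)
S + √(823087 + W) = 991914 + √(823087 + 412171/863765567250) = 991914 + √(710954209451512921/863765567250) = 991914 + √24563910640626454783130777490/172753113450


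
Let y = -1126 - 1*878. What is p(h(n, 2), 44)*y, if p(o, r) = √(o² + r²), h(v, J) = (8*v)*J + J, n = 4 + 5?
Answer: -4008*√5813 ≈ -3.0558e+5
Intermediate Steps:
n = 9
h(v, J) = J + 8*J*v (h(v, J) = 8*J*v + J = J + 8*J*v)
y = -2004 (y = -1126 - 878 = -2004)
p(h(n, 2), 44)*y = √((2*(1 + 8*9))² + 44²)*(-2004) = √((2*(1 + 72))² + 1936)*(-2004) = √((2*73)² + 1936)*(-2004) = √(146² + 1936)*(-2004) = √(21316 + 1936)*(-2004) = √23252*(-2004) = (2*√5813)*(-2004) = -4008*√5813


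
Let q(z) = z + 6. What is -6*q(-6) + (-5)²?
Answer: 25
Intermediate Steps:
q(z) = 6 + z
-6*q(-6) + (-5)² = -6*(6 - 6) + (-5)² = -6*0 + 25 = 0 + 25 = 25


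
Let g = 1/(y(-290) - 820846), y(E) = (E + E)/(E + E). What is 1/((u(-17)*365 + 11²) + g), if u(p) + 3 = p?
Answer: -820845/5892846256 ≈ -0.00013930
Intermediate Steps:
u(p) = -3 + p
y(E) = 1 (y(E) = (2*E)/((2*E)) = (2*E)*(1/(2*E)) = 1)
g = -1/820845 (g = 1/(1 - 820846) = 1/(-820845) = -1/820845 ≈ -1.2183e-6)
1/((u(-17)*365 + 11²) + g) = 1/(((-3 - 17)*365 + 11²) - 1/820845) = 1/((-20*365 + 121) - 1/820845) = 1/((-7300 + 121) - 1/820845) = 1/(-7179 - 1/820845) = 1/(-5892846256/820845) = -820845/5892846256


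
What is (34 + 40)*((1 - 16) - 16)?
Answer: -2294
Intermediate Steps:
(34 + 40)*((1 - 16) - 16) = 74*(-15 - 16) = 74*(-31) = -2294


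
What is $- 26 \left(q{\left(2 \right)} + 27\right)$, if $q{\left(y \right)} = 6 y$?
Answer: $-1014$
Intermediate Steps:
$- 26 \left(q{\left(2 \right)} + 27\right) = - 26 \left(6 \cdot 2 + 27\right) = - 26 \left(12 + 27\right) = \left(-26\right) 39 = -1014$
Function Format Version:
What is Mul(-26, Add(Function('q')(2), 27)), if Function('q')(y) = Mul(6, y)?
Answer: -1014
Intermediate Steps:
Mul(-26, Add(Function('q')(2), 27)) = Mul(-26, Add(Mul(6, 2), 27)) = Mul(-26, Add(12, 27)) = Mul(-26, 39) = -1014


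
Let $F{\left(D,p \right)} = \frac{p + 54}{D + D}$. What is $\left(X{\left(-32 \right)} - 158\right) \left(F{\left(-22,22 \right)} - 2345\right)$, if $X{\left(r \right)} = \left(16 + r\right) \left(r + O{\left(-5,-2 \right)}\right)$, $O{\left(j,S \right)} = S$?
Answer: $- \frac{9964204}{11} \approx -9.0584 \cdot 10^{5}$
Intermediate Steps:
$F{\left(D,p \right)} = \frac{54 + p}{2 D}$
$X{\left(r \right)} = \left(-2 + r\right) \left(16 + r\right)$ ($X{\left(r \right)} = \left(16 + r\right) \left(r - 2\right) = \left(16 + r\right) \left(-2 + r\right) = \left(-2 + r\right) \left(16 + r\right)$)
$\left(X{\left(-32 \right)} - 158\right) \left(F{\left(-22,22 \right)} - 2345\right) = \left(\left(-32 + \left(-32\right)^{2} + 14 \left(-32\right)\right) - 158\right) \left(\frac{54 + 22}{2 \left(-22\right)} - 2345\right) = \left(\left(-32 + 1024 - 448\right) - 158\right) \left(\frac{1}{2} \left(- \frac{1}{22}\right) 76 - 2345\right) = \left(544 - 158\right) \left(- \frac{19}{11} - 2345\right) = 386 \left(- \frac{25814}{11}\right) = - \frac{9964204}{11}$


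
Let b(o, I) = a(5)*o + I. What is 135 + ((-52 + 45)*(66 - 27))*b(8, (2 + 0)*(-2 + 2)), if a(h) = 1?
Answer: -2049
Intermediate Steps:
b(o, I) = I + o (b(o, I) = 1*o + I = o + I = I + o)
135 + ((-52 + 45)*(66 - 27))*b(8, (2 + 0)*(-2 + 2)) = 135 + ((-52 + 45)*(66 - 27))*((2 + 0)*(-2 + 2) + 8) = 135 + (-7*39)*(2*0 + 8) = 135 - 273*(0 + 8) = 135 - 273*8 = 135 - 2184 = -2049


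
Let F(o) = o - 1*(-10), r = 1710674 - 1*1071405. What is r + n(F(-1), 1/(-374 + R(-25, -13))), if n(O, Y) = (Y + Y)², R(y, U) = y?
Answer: 101772264073/159201 ≈ 6.3927e+5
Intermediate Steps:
r = 639269 (r = 1710674 - 1071405 = 639269)
F(o) = 10 + o (F(o) = o + 10 = 10 + o)
n(O, Y) = 4*Y² (n(O, Y) = (2*Y)² = 4*Y²)
r + n(F(-1), 1/(-374 + R(-25, -13))) = 639269 + 4*(1/(-374 - 25))² = 639269 + 4*(1/(-399))² = 639269 + 4*(-1/399)² = 639269 + 4*(1/159201) = 639269 + 4/159201 = 101772264073/159201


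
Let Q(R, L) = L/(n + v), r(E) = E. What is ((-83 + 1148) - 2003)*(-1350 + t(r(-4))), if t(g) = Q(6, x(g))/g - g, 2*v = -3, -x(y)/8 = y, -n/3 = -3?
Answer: 18953228/15 ≈ 1.2635e+6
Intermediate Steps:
n = 9 (n = -3*(-3) = 9)
x(y) = -8*y
v = -3/2 (v = (½)*(-3) = -3/2 ≈ -1.5000)
Q(R, L) = 2*L/15 (Q(R, L) = L/(9 - 3/2) = L/(15/2) = L*(2/15) = 2*L/15)
t(g) = -16/15 - g (t(g) = (2*(-8*g)/15)/g - g = (-16*g/15)/g - g = -16/15 - g)
((-83 + 1148) - 2003)*(-1350 + t(r(-4))) = ((-83 + 1148) - 2003)*(-1350 + (-16/15 - 1*(-4))) = (1065 - 2003)*(-1350 + (-16/15 + 4)) = -938*(-1350 + 44/15) = -938*(-20206/15) = 18953228/15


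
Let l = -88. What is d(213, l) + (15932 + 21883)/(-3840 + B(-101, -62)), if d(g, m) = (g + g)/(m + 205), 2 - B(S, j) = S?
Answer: -944131/145743 ≈ -6.4781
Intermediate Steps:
B(S, j) = 2 - S
d(g, m) = 2*g/(205 + m) (d(g, m) = (2*g)/(205 + m) = 2*g/(205 + m))
d(213, l) + (15932 + 21883)/(-3840 + B(-101, -62)) = 2*213/(205 - 88) + (15932 + 21883)/(-3840 + (2 - 1*(-101))) = 2*213/117 + 37815/(-3840 + (2 + 101)) = 2*213*(1/117) + 37815/(-3840 + 103) = 142/39 + 37815/(-3737) = 142/39 + 37815*(-1/3737) = 142/39 - 37815/3737 = -944131/145743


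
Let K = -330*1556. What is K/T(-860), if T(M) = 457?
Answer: -513480/457 ≈ -1123.6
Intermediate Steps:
K = -513480
K/T(-860) = -513480/457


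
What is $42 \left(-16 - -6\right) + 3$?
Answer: $-417$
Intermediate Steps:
$42 \left(-16 - -6\right) + 3 = 42 \left(-16 + 6\right) + 3 = 42 \left(-10\right) + 3 = -420 + 3 = -417$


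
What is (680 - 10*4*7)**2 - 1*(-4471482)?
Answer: 4631482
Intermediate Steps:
(680 - 10*4*7)**2 - 1*(-4471482) = (680 - 40*7)**2 + 4471482 = (680 - 280)**2 + 4471482 = 400**2 + 4471482 = 160000 + 4471482 = 4631482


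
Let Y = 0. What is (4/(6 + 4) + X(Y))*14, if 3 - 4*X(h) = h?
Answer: 161/10 ≈ 16.100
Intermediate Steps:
X(h) = 3/4 - h/4
(4/(6 + 4) + X(Y))*14 = (4/(6 + 4) + (3/4 - 1/4*0))*14 = (4/10 + (3/4 + 0))*14 = ((1/10)*4 + 3/4)*14 = (2/5 + 3/4)*14 = (23/20)*14 = 161/10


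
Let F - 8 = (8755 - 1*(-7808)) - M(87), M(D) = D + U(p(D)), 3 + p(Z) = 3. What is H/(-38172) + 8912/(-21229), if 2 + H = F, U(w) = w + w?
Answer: -115014207/135058898 ≈ -0.85159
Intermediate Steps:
p(Z) = 0 (p(Z) = -3 + 3 = 0)
U(w) = 2*w
M(D) = D (M(D) = D + 2*0 = D + 0 = D)
F = 16484 (F = 8 + ((8755 - 1*(-7808)) - 1*87) = 8 + ((8755 + 7808) - 87) = 8 + (16563 - 87) = 8 + 16476 = 16484)
H = 16482 (H = -2 + 16484 = 16482)
H/(-38172) + 8912/(-21229) = 16482/(-38172) + 8912/(-21229) = 16482*(-1/38172) + 8912*(-1/21229) = -2747/6362 - 8912/21229 = -115014207/135058898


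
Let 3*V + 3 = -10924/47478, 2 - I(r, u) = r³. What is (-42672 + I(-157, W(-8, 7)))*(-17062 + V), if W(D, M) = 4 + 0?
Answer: -516752131264851/7913 ≈ -6.5304e+10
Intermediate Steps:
W(D, M) = 4
I(r, u) = 2 - r³
V = -76679/71217 (V = -1 + (-10924/47478)/3 = -1 + (-10924*1/47478)/3 = -1 + (⅓)*(-5462/23739) = -1 - 5462/71217 = -76679/71217 ≈ -1.0767)
(-42672 + I(-157, W(-8, 7)))*(-17062 + V) = (-42672 + (2 - 1*(-157)³))*(-17062 - 76679/71217) = (-42672 + (2 - 1*(-3869893)))*(-1215181133/71217) = (-42672 + (2 + 3869893))*(-1215181133/71217) = (-42672 + 3869895)*(-1215181133/71217) = 3827223*(-1215181133/71217) = -516752131264851/7913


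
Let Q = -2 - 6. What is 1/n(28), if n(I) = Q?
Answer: -⅛ ≈ -0.12500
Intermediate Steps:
Q = -8
n(I) = -8
1/n(28) = 1/(-8) = -⅛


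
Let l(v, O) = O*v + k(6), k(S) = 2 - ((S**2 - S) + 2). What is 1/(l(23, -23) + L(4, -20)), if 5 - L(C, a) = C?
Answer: -1/558 ≈ -0.0017921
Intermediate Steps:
L(C, a) = 5 - C
k(S) = S - S**2 (k(S) = 2 - (2 + S**2 - S) = 2 + (-2 + S - S**2) = S - S**2)
l(v, O) = -30 + O*v (l(v, O) = O*v + 6*(1 - 1*6) = O*v + 6*(1 - 6) = O*v + 6*(-5) = O*v - 30 = -30 + O*v)
1/(l(23, -23) + L(4, -20)) = 1/((-30 - 23*23) + (5 - 1*4)) = 1/((-30 - 529) + (5 - 4)) = 1/(-559 + 1) = 1/(-558) = -1/558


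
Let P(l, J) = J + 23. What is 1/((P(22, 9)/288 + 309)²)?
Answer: 81/7739524 ≈ 1.0466e-5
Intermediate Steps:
P(l, J) = 23 + J
1/((P(22, 9)/288 + 309)²) = 1/(((23 + 9)/288 + 309)²) = 1/((32*(1/288) + 309)²) = 1/((⅑ + 309)²) = 1/((2782/9)²) = 1/(7739524/81) = 81/7739524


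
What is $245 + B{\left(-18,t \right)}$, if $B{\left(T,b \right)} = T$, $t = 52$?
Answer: $227$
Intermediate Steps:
$245 + B{\left(-18,t \right)} = 245 - 18 = 227$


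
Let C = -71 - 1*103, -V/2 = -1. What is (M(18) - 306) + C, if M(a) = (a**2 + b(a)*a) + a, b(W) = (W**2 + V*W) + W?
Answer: 6666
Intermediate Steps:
V = 2 (V = -2*(-1) = 2)
C = -174 (C = -71 - 103 = -174)
b(W) = W**2 + 3*W (b(W) = (W**2 + 2*W) + W = W**2 + 3*W)
M(a) = a + a**2 + a**2*(3 + a) (M(a) = (a**2 + (a*(3 + a))*a) + a = (a**2 + a**2*(3 + a)) + a = a + a**2 + a**2*(3 + a))
(M(18) - 306) + C = (18*(1 + 18 + 18*(3 + 18)) - 306) - 174 = (18*(1 + 18 + 18*21) - 306) - 174 = (18*(1 + 18 + 378) - 306) - 174 = (18*397 - 306) - 174 = (7146 - 306) - 174 = 6840 - 174 = 6666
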